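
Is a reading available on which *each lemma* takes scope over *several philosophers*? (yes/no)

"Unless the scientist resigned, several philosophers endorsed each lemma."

Yes

The adjunct island is irrelevant here — *each lemma* and *several philosophers* are both in the matrix clause.
Since no island is crossed, the inverse ordering is licensed alongside surface scope.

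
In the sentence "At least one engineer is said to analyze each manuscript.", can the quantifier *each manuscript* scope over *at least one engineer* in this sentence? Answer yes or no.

Yes

*each manuscript* is inside a raising infinitive, which is transparent to QR (no CP barrier), so it behaves as a matrix argument.
Ordinary QR to a clause-peripheral position gives the wide-scope LF for the lower DP.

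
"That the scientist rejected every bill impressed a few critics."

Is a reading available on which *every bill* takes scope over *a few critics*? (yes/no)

No

The target quantifier *every bill* is part of the sentential subject *that the scientist rejected every bill*.
Clausal subjects are scope islands; QR from inside the subject into the matrix is barred.
The ordering *every bill* > *a few critics* is therefore underivable.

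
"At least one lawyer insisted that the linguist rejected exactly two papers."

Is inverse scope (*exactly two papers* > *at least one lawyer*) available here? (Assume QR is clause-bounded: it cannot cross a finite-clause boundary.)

The target quantifier *exactly two papers* is part of the finite complement clause *that the linguist rejected exactly two papers*.
Finite CP is the ceiling for QR here, by assumption.
Hence only narrow scope for *exactly two papers* (under *at least one lawyer*) survives.

No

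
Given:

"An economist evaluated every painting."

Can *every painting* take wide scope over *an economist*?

*an economist* and *every painting* are co-arguments of the matrix verb, with nothing but a clause-internal boundary between them.
Clause-internal QR can adjoin the lower DP above the subject, yielding the inverse reading.
Both orderings are possible: *an economist* > *every painting* and *every painting* > *an economist*.

Yes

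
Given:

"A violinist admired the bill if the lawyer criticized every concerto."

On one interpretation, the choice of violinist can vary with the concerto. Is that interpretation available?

No

This is the *every concerto* > *a violinist* reading.
The target quantifier *every concerto* is part of the adjunct clause *if the lawyer criticized every concerto*.
Scope out of an adjunct clause is unavailable: QR respects the adjunct-island constraint.
*every concerto* is confined to the island and cannot take scope over *a violinist*.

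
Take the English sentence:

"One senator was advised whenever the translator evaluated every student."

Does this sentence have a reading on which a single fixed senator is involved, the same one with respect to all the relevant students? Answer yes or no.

This is the *one senator* > *every student* reading.
That is the surface-scope ordering, which is always one of the available readings — island constraints only ever restrict inverse scope.

Yes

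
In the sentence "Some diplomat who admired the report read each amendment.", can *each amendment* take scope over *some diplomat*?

Yes

Although the sentence contains a relative clause (*who admired the report*), *each amendment* is outside it, in the matrix VP.
With no island boundary between them, the object can take inverse scope over the subject via ordinary QR within the clause.
So *each amendment* > *some diplomat* is among the available readings.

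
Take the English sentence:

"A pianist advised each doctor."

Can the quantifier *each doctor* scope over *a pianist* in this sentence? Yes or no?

Yes

*each doctor* and *a pianist* are in the same minimal clause.
No island intervenes, so both surface and inverse scope are derivable.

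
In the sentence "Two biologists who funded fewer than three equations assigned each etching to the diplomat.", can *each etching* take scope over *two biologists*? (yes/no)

The relative clause *who funded fewer than three equations* modifies *two biologists*, but *each etching* is not inside that relative clause — it is an argument of the matrix verb.
Ordinary QR to a clause-peripheral position gives the wide-scope LF for the lower DP.

Yes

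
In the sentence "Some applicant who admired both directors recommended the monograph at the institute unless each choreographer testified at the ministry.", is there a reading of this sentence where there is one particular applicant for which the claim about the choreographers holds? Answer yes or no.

The paraphrase describes the scope ordering *some applicant* > *each choreographer*.
Surface scope (*some applicant* > *each choreographer*) is always derivable; islands only block QR, not in-situ interpretation.

Yes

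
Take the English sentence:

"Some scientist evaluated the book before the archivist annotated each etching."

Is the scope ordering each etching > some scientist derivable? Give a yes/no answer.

No

*each etching* is embedded in the adjunct clause *before the archivist annotated each etching*.
The adjunct-island constraint bars QR out of an adverbial clause.
Hence only narrow scope for *each etching* (under *some scientist*) survives.
(Only the surface reading survives: one fixed scientist with respect to all the relevant etchings.)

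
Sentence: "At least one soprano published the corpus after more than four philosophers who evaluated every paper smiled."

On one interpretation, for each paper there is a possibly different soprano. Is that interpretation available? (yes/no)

This is the *every paper* > *at least one soprano* reading.
The DP *every paper* is contained in the relative clause *who evaluated every paper*, which is itself inside the adjunct *after more than four philosophers who evaluated every paper smiled*.
Both the relative clause and the enclosing adjunct are scope islands; QR cannot cross either.
So *every paper* cannot raise high enough to outscope *at least one soprano*; only the surface ordering *at least one soprano* > *every paper* is available.

No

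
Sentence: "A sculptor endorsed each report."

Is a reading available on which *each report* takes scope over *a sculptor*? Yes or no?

Yes

*each report* and *a sculptor* are in the same minimal clause.
QR within a single clause is free, so the lower quantifier may take scope over the higher one.
Both orderings are possible: *a sculptor* > *each report* and *each report* > *a sculptor*.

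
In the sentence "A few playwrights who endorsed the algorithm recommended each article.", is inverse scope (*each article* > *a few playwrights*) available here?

Yes

*each article* is a matrix argument; only *a few playwrights* is modified by the relative clause *who endorsed the algorithm*, so the RC island is irrelevant to the target quantifier.
Since no island is crossed, the inverse ordering is licensed alongside surface scope.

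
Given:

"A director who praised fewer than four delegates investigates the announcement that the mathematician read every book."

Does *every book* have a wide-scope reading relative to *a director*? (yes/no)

No

The DP *every book* is contained in the complex NP *the announcement that the mathematician read every book*.
A that-clause complement to a noun is an island; QR cannot cross the NP boundary.
There is no licit LF on which *every book* c-commands *a director*.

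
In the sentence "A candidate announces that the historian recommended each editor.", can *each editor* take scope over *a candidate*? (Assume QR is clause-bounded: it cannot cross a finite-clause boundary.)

No

*each editor* sits inside the finite complement clause *that the historian recommended each editor*.
Finite CP is the ceiling for QR here, by assumption.
So *each editor* cannot raise high enough to outscope *a candidate*; only the surface ordering *a candidate* > *each editor* is available.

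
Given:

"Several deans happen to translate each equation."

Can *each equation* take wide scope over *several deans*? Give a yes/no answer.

Yes

Raising constructions are monoclausal for scope purposes; *each equation* is not separated from *several deans* by any island.
Clause-internal QR can adjoin the lower DP above the subject, yielding the inverse reading.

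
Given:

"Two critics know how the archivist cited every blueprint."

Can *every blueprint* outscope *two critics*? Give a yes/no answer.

The target quantifier *every blueprint* is part of the embedded question *how the archivist cited every blueprint*.
Embedded wh-clauses are opaque for QR, so the quantifier stays inside the question.
The inverse ordering *every blueprint* > *two critics* is therefore underivable.

No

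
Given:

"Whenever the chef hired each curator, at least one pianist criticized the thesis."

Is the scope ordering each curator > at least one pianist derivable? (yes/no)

No

*each curator* occurs within the adjunct clause *whenever the chef hired each curator*.
Adjunct clauses are scope islands: a quantifier inside an adjunct cannot raise into the matrix clause.
The ordering *each curator* > *at least one pianist* is therefore underivable.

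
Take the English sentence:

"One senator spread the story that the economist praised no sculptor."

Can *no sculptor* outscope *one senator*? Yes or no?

No

*no sculptor* is embedded in the complex NP *the story that the economist praised no sculptor*.
A that-clause complement to a noun is an island; QR cannot cross the NP boundary.
So *no sculptor* cannot raise to a position above *one senator*.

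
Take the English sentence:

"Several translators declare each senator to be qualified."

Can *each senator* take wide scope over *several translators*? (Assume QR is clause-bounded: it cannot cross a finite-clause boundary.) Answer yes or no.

The ECM infinitive is scope-transparent — *each senator* is free to raise above *several translators*.
No island intervenes, so both surface and inverse scope are derivable.

Yes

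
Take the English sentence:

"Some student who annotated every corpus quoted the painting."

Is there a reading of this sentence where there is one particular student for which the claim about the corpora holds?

Yes

This is the *some student* > *every corpus* reading.
That is the surface-scope ordering, which is always one of the available readings — island constraints only ever restrict inverse scope.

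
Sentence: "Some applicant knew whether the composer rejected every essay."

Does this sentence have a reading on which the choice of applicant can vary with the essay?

No

That reading corresponds to *every essay* > *some applicant*.
The target quantifier *every essay* is part of the embedded question *whether the composer rejected every essay*.
The wh-island constraint blocks QR out of an embedded interrogative.
*every essay* is confined to the island and cannot take scope over *some applicant*.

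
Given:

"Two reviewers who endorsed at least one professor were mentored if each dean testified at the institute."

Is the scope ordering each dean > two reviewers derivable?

No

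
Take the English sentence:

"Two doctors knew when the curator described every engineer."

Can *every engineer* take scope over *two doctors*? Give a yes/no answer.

*every engineer* is embedded in the embedded question *when the curator described every engineer*.
An indirect question is a wh-island; the filled [Spec,CP] blocks QR across the CP edge.
Hence only narrow scope for *every engineer* (under *two doctors*) survives.

No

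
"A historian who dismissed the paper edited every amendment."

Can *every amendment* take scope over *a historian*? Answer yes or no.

Yes

Although the sentence contains a relative clause (*who dismissed the paper*), *every amendment* is outside it, in the matrix VP.
No island intervenes, so both surface and inverse scope are derivable.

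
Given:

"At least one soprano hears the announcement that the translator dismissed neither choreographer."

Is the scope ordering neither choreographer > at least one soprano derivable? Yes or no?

The target quantifier *neither choreographer* is part of the complex NP *the announcement that the translator dismissed neither choreographer*.
The complex NP is opaque for QR — the quantifier is frozen inside the noun's complement.
The inverse ordering *neither choreographer* > *at least one soprano* is therefore underivable.

No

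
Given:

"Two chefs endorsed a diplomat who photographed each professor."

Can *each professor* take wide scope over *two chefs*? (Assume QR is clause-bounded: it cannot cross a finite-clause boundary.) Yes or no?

No

*each professor* occurs within the relative clause *who photographed each professor* modifying *a diplomat*.
QR out of a relative clause is ruled out by the relative-clause island constraint.
So *each professor* cannot raise high enough to outscope *two chefs*; only the surface ordering *two chefs* > *each professor* is available.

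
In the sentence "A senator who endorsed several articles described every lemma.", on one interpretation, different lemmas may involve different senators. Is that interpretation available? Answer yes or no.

Yes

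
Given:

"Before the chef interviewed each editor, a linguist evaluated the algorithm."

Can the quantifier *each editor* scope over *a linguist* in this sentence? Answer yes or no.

The DP *each editor* is contained in the adjunct clause *before the chef interviewed each editor*.
Adjunct clauses are scope islands: a quantifier inside an adjunct cannot raise into the matrix clause.
So *each editor* cannot raise to a position above *a linguist*.

No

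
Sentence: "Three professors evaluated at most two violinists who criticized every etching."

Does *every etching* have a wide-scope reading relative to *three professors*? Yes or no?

No

*every etching* occurs within the relative clause *who criticized every etching* modifying *at most two violinists*.
Relative clauses block scope extraction: QR cannot target a position outside the modified NP.
*every etching* > *three professors* would require crossing that boundary, which is illicit.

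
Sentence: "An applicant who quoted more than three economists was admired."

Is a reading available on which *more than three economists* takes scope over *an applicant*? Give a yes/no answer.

*more than three economists* occurs within the relative clause *who quoted more than three economists*.
A relative clause is a scope island — quantifier raising cannot cross its boundary.
There is no licit LF on which *more than three economists* c-commands *an applicant*.
(Only the surface reading survives: one fixed applicant with respect to all the relevant economists.)

No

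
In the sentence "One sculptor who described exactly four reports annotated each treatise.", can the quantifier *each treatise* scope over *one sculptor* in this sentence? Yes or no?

Yes

*each treatise* is a matrix argument; only *one sculptor* is modified by the relative clause *who described exactly four reports*, so the RC island is irrelevant to the target quantifier.
No island intervenes, so both surface and inverse scope are derivable.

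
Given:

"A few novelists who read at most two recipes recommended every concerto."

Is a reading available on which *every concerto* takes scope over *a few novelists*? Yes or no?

The relative clause *who read at most two recipes* modifies *a few novelists*, but *every concerto* is not inside that relative clause — it is an argument of the matrix verb.
Nothing blocks QR of the lower DP to a position above the higher one, so inverse scope is available.

Yes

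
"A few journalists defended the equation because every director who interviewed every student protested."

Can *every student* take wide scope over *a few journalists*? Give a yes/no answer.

No

*every student* is embedded in the relative clause *who interviewed every student*, which is itself inside the adjunct *because every director who interviewed every student protested*.
Nested islands: the RC island is itself inside an adjunct island, so wide scope is doubly excluded.
So *every student* cannot raise high enough to outscope *a few journalists*; only the surface ordering *a few journalists* > *every student* is available.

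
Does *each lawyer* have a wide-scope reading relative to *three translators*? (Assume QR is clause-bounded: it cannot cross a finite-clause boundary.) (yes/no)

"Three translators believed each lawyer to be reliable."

ECM infinitives lack a CP barrier, so *each lawyer* can QR over the matrix subject *three translators*.
Clause-internal QR can adjoin the lower DP above the subject, yielding the inverse reading.

Yes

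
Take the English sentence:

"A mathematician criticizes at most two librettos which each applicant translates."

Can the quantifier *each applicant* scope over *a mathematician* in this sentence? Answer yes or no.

No

*each applicant* sits inside the relative clause *which each applicant translates* modifying *at most two librettos*.
Quantifiers inside a relative clause are trapped there; the RC boundary blocks QR.
There is no licit LF on which *each applicant* c-commands *a mathematician*.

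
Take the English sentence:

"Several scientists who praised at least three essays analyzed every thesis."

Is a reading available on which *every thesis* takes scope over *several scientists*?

*every thesis* sits in the matrix clause, not in the relative clause on *several scientists*.
With no island boundary between them, the object can take inverse scope over the subject via ordinary QR within the clause.
So *every thesis* > *several scientists* is among the available readings.

Yes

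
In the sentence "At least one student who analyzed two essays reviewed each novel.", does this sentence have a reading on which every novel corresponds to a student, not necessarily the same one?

Yes

That reading corresponds to *each novel* > *at least one student*.
The relative clause *who analyzed two essays* modifies *at least one student*, but *each novel* is not inside that relative clause — it is an argument of the matrix verb.
QR within a single clause is free, so the lower quantifier may take scope over the higher one.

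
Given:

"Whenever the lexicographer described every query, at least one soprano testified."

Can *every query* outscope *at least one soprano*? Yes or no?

No

*every query* occurs within the adjunct clause *whenever the lexicographer described every query*.
The adjunct-island constraint bars QR out of an adverbial clause.
*every query* > *at least one soprano* would require crossing that boundary, which is illicit.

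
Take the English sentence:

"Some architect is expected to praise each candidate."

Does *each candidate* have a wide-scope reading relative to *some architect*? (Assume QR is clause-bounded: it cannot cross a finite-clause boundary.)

Raising constructions are monoclausal for scope purposes; *each candidate* is not separated from *some architect* by any island.
No island intervenes, so both surface and inverse scope are derivable.
Both orderings are possible: *some architect* > *each candidate* and *each candidate* > *some architect*.

Yes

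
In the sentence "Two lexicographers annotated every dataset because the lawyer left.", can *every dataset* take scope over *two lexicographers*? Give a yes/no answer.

Yes

Although there is an adjunct clause, *every dataset* is in the main clause, not inside the adjunct.
With no island boundary between them, the object can take inverse scope over the subject via ordinary QR within the clause.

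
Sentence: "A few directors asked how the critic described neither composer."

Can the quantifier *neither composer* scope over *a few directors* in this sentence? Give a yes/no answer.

No

Structurally, *neither composer* is inside the embedded question *how the critic described neither composer*.
An indirect question is a wh-island; the filled [Spec,CP] blocks QR across the CP edge.
Hence only narrow scope for *neither composer* (under *a few directors*) survives.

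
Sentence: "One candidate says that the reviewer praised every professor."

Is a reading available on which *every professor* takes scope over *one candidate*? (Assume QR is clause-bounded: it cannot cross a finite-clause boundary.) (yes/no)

The DP *every professor* is contained in the finite complement clause *that the reviewer praised every professor*.
QR is clause-bounded, so the finite complement is a scope island for the embedded quantifier.
Hence only narrow scope for *every professor* (under *one candidate*) survives.
(Only the surface reading survives: one fixed candidate with respect to all the relevant professors.)

No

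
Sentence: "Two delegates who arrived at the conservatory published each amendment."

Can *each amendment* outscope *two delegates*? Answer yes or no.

*each amendment* sits in the matrix clause, not in the relative clause on *two delegates*.
Ordinary QR to a clause-peripheral position gives the wide-scope LF for the lower DP.

Yes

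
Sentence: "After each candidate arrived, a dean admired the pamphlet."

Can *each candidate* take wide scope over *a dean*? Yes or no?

No

The DP *each candidate* is contained in the adjunct clause *after each candidate arrived*.
Adverbial clauses are not L-marked, so they are barriers for QR — the quantifier cannot escape the adjunct.
*each candidate* is confined to the island and cannot take scope over *a dean*.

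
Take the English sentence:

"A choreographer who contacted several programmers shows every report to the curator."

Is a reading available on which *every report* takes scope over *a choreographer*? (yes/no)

Yes

Although the sentence contains a relative clause (*who contacted several programmers*), *every report* is outside it, in the matrix VP.
Clause-internal QR can adjoin the lower DP above the subject, yielding the inverse reading.
The sentence is scopally ambiguous between *a choreographer* > *every report* and *every report* > *a choreographer*.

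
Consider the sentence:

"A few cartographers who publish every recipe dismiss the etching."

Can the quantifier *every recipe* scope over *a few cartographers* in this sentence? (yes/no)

No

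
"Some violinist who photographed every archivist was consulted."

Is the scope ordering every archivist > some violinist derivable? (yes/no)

The DP *every archivist* is contained in the relative clause *who photographed every archivist*.
The relative clause forms an island for QR, so the quantifier is confined to the head noun's restrictor.
Hence only narrow scope for *every archivist* (under *some violinist*) survives.

No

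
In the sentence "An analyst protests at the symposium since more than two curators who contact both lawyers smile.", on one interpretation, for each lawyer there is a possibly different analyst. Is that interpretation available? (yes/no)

This is the *both lawyers* > *an analyst* reading.
Structurally, *both lawyers* is inside the relative clause *who contact both lawyers*, which is itself inside the adjunct *since more than two curators who contact both lawyers smile*.
Even if one barrier were somehow void, the other would still block QR.
*both lawyers* is confined to the island and cannot take scope over *an analyst*.

No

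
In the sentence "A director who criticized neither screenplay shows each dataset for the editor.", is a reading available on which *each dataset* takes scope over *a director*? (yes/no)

*each dataset* is a matrix argument; only *a director* is modified by the relative clause *who criticized neither screenplay*, so the RC island is irrelevant to the target quantifier.
Since no island is crossed, the inverse ordering is licensed alongside surface scope.

Yes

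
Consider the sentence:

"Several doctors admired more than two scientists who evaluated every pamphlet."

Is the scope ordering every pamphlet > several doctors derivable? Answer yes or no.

No

Structurally, *every pamphlet* is inside the relative clause *who evaluated every pamphlet* modifying *more than two scientists*.
QR out of a relative clause is ruled out by the relative-clause island constraint.
*every pamphlet* > *several doctors* would require crossing that boundary, which is illicit.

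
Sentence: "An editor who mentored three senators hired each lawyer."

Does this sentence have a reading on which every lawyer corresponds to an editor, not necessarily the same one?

That reading corresponds to *each lawyer* > *an editor*.
*each lawyer* is a matrix argument; only *an editor* is modified by the relative clause *who mentored three senators*, so the RC island is irrelevant to the target quantifier.
QR within a single clause is free, so the lower quantifier may take scope over the higher one.

Yes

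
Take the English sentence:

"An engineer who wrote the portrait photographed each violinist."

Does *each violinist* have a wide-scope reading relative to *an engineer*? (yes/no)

*each violinist* is a matrix argument; only *an engineer* is modified by the relative clause *who wrote the portrait*, so the RC island is irrelevant to the target quantifier.
Since no island is crossed, the inverse ordering is licensed alongside surface scope.
So *each violinist* > *an engineer* is among the available readings.

Yes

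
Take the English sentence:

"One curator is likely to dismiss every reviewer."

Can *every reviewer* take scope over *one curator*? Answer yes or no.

Yes

*every reviewer* is the object of the infinitival complement of a raising predicate; raising infinitives are transparent for QR, so the two DPs are in effect clausemates.
Since no island is crossed, the inverse ordering is licensed alongside surface scope.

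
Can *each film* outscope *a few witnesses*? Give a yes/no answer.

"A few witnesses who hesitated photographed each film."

Yes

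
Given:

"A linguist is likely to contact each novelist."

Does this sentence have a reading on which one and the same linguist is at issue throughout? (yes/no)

Yes

The paraphrase describes the scope ordering *a linguist* > *each novelist*.
That is the surface-scope ordering, which is always one of the available readings — island constraints only ever restrict inverse scope.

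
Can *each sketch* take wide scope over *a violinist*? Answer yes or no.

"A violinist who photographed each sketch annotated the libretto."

No

*each sketch* sits inside the relative clause *who photographed each sketch*.
Relative clauses are scope islands: a quantifier cannot QR out of a relative clause to take scope in the matrix clause.
So the wide-scope reading for *each sketch* is blocked.
(Only the surface reading survives: one fixed violinist with respect to all the relevant sketches.)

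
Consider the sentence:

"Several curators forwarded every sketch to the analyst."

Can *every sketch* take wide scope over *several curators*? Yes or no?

Yes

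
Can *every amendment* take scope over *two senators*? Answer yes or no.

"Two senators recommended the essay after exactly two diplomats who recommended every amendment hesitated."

No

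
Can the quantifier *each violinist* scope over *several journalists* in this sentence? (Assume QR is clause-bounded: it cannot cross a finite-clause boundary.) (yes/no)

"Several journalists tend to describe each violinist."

Infinitival complements of raising predicates do not block QR; *each violinist* and *several journalists* are effectively clausemates.
No island intervenes, so both surface and inverse scope are derivable.
The sentence is scopally ambiguous between *several journalists* > *each violinist* and *each violinist* > *several journalists*.

Yes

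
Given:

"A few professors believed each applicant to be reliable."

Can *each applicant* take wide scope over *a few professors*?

Yes

ECM infinitives lack a CP barrier, so *each applicant* can QR over the matrix subject *a few professors*.
Nothing blocks QR of the lower DP to a position above the higher one, so inverse scope is available.
The sentence is scopally ambiguous between *a few professors* > *each applicant* and *each applicant* > *a few professors*.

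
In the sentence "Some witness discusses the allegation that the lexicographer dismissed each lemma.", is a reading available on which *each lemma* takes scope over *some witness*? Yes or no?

No

The DP *each lemma* is contained in the complex NP *the allegation that the lexicographer dismissed each lemma*.
The complex NP is opaque for QR — the quantifier is frozen inside the noun's complement.
*each lemma* > *some witness* would require crossing that boundary, which is illicit.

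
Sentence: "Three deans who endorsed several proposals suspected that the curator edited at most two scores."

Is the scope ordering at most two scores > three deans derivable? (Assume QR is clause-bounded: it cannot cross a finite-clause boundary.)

The target quantifier *at most two scores* is part of the finite complement clause *that the curator edited at most two scores*.
QR is clause-bounded, so the finite complement is a scope island for the embedded quantifier.
The inverse ordering *at most two scores* > *three deans* is therefore underivable.

No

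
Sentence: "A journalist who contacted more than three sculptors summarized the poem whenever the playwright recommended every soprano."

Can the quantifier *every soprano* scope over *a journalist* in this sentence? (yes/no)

No

The DP *every soprano* is contained in the adjunct clause *whenever the playwright recommended every soprano*.
The adjunct-island constraint bars QR out of an adverbial clause.
So *every soprano* cannot raise to a position above *a journalist*.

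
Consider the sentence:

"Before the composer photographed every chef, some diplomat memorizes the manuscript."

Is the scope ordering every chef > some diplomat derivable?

The target quantifier *every chef* is part of the adjunct clause *before the composer photographed every chef*.
Scope out of an adjunct clause is unavailable: QR respects the adjunct-island constraint.
So the wide-scope reading for *every chef* is blocked.

No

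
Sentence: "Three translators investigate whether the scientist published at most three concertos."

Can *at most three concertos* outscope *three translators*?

*at most three concertos* is embedded in the embedded question *whether the scientist published at most three concertos*.
Embedded wh-clauses are opaque for QR, so the quantifier stays inside the question.
So *at most three concertos* cannot raise high enough to outscope *three translators*; only the surface ordering *three translators* > *at most three concertos* is available.

No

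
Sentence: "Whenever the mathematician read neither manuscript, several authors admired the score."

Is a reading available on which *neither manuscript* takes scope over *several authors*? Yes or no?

No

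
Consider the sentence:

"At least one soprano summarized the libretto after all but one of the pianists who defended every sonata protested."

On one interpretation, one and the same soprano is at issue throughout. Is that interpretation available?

The paraphrase describes the scope ordering *at least one soprano* > *every sonata*.
Surface scope (*at least one soprano* > *every sonata*) is always derivable; islands only block QR, not in-situ interpretation.

Yes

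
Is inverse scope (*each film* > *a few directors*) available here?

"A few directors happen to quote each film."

Yes

Raising constructions are monoclausal for scope purposes; *each film* is not separated from *a few directors* by any island.
Since no island is crossed, the inverse ordering is licensed alongside surface scope.
Both orderings are possible: *a few directors* > *each film* and *each film* > *a few directors*.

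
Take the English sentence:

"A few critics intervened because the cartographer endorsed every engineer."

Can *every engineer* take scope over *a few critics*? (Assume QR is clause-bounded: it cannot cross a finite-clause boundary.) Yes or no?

The DP *every engineer* is contained in the adjunct clause *because the cartographer endorsed every engineer*.
Adjuncts are opaque for quantifier raising; a quantifier in an adjunct stays inside it.
So *every engineer* cannot raise high enough to outscope *a few critics*; only the surface ordering *a few critics* > *every engineer* is available.

No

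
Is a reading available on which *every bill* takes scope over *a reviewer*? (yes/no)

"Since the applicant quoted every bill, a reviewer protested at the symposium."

No

*every bill* sits inside the adjunct clause *since the applicant quoted every bill*.
The adjunct-island constraint bars QR out of an adverbial clause.
So *every bill* cannot raise to a position above *a reviewer*.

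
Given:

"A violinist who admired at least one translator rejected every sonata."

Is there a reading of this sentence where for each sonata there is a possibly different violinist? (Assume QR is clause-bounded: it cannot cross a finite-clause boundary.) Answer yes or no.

That reading corresponds to *every sonata* > *a violinist*.
*every sonata* is a matrix argument; only *a violinist* is modified by the relative clause *who admired at least one translator*, so the RC island is irrelevant to the target quantifier.
Since no island is crossed, the inverse ordering is licensed alongside surface scope.

Yes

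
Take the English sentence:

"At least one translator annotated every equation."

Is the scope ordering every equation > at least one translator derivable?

*at least one translator* and *every equation* are co-arguments of the matrix verb, with nothing but a clause-internal boundary between them.
Since no island is crossed, the inverse ordering is licensed alongside surface scope.
So *every equation* > *at least one translator* is among the available readings.

Yes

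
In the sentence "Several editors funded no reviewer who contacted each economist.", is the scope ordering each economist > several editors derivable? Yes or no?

No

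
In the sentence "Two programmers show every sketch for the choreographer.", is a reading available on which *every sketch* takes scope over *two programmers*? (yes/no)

Yes

*two programmers* and *every sketch* are co-arguments of the matrix verb, with nothing but a clause-internal boundary between them.
No island intervenes, so both surface and inverse scope are derivable.
So *every sketch* > *two programmers* is among the available readings.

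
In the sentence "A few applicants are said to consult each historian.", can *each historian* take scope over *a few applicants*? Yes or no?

Yes

Raising constructions are monoclausal for scope purposes; *each historian* is not separated from *a few applicants* by any island.
Ordinary QR to a clause-peripheral position gives the wide-scope LF for the lower DP.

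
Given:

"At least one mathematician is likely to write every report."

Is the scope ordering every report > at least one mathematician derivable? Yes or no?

Yes

The matrix predicate is a raising verb, whose infinitival complement is not a scope island — *every report* can QR into the matrix clause.
Since no island is crossed, the inverse ordering is licensed alongside surface scope.
Both orderings are possible: *at least one mathematician* > *every report* and *every report* > *at least one mathematician*.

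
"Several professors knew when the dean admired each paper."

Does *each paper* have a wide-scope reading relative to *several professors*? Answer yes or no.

*each paper* is embedded in the embedded question *when the dean admired each paper*.
QR across an interrogative CP boundary is ruled out as a wh-island violation.
*each paper* > *several professors* would require crossing that boundary, which is illicit.

No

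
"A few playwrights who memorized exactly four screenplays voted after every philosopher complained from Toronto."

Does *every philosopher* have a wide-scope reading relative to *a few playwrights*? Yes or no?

*every philosopher* is embedded in the adjunct clause *after every philosopher complained from Toronto*.
Since the clause is an adjunct (not a complement), the Adjunct Condition blocks QR across its edge.
There is no licit LF on which *every philosopher* c-commands *a few playwrights*.

No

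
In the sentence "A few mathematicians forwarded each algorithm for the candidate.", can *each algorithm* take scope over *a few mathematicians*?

*each algorithm* and *a few mathematicians* are in the same minimal clause.
With no island boundary between them, the object can take inverse scope over the subject via ordinary QR within the clause.

Yes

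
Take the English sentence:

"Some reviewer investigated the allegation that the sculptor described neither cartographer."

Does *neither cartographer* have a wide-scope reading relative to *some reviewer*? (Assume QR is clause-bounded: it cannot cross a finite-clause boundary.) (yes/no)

No

The target quantifier *neither cartographer* is part of the complex NP *the allegation that the sculptor described neither cartographer*.
Since the clause is the complement of a nominal head, the CNPC blocks scope extraction.
There is no licit LF on which *neither cartographer* c-commands *some reviewer*.
(Only the surface reading survives: one fixed reviewer with respect to all the relevant cartographers.)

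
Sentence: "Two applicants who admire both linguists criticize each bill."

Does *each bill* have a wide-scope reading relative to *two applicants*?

Although the sentence contains a relative clause (*who admire both linguists*), *each bill* is outside it, in the matrix VP.
No island intervenes, so both surface and inverse scope are derivable.
Both orderings are possible: *two applicants* > *each bill* and *each bill* > *two applicants*.

Yes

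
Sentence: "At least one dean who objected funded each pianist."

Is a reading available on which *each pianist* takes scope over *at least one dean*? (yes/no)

Although the sentence contains a relative clause (*who objected*), *each pianist* is outside it, in the matrix VP.
No island intervenes, so both surface and inverse scope are derivable.
Both orderings are possible: *at least one dean* > *each pianist* and *each pianist* > *at least one dean*.

Yes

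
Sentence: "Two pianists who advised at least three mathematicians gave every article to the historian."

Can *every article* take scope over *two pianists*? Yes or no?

Although the sentence contains a relative clause (*who advised at least three mathematicians*), *every article* is outside it, in the matrix VP.
No island intervenes, so both surface and inverse scope are derivable.

Yes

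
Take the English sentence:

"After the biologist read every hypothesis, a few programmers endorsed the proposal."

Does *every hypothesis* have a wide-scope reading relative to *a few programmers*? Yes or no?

No

The DP *every hypothesis* is contained in the adjunct clause *after the biologist read every hypothesis*.
Adjunct clauses are scope islands: a quantifier inside an adjunct cannot raise into the matrix clause.
The ordering *every hypothesis* > *a few programmers* is therefore underivable.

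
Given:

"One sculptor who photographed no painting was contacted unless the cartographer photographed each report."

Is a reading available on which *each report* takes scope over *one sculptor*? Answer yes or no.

*each report* is embedded in the adjunct clause *unless the cartographer photographed each report*.
Scope out of an adjunct clause is unavailable: QR respects the adjunct-island constraint.
There is no licit LF on which *each report* c-commands *one sculptor*.

No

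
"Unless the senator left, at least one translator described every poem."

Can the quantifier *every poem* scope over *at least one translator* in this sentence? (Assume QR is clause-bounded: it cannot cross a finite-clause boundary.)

Yes

The adjunct clause does not contain *every poem*, which is the matrix object.
With no island boundary between them, the object can take inverse scope over the subject via ordinary QR within the clause.
So *every poem* > *at least one translator* is among the available readings.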